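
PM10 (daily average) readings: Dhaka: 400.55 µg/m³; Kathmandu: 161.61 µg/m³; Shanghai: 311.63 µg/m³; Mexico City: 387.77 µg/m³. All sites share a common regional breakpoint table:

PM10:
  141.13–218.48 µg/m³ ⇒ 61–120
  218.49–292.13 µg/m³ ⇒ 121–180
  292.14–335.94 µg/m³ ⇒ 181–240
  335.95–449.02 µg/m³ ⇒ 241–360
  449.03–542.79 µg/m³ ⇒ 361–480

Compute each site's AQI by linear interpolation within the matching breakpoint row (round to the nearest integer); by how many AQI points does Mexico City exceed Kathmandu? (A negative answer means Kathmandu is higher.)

219

Dhaka: row 335.95–449.02 (AQI 241–360). (360−241)·(400.55−335.95)/(449.02−335.95) + 241 = 119·64.60/113.07 + 241 ≈ 308.99 → 309.
Kathmandu 161.61: bracket 141.13–218.48 → index 61–120; slope 59/77.35, offset 20.48.
AQI = 61 + 59/77.35·20.48 ≈ 76.62 ⇒ 77.
Shanghai: 311.63 ∈ [292.14, 335.94] ↔ index [181, 240].
181 + (311.63−292.14)·(240−181)/(335.94−292.14) = 181 + 19.49·59/43.80 ≈ 207.25, so AQI = 207.
Mexico City 387.77: bracket 335.95–449.02 → index 241–360; slope 119/113.07, offset 51.82.
AQI = 241 + 119/113.07·51.82 ≈ 295.54 ⇒ 296.
AQIs: Dhaka=309, Kathmandu=77, Shanghai=207, Mexico City=296. Mexico City (296) − Kathmandu (77) = 219.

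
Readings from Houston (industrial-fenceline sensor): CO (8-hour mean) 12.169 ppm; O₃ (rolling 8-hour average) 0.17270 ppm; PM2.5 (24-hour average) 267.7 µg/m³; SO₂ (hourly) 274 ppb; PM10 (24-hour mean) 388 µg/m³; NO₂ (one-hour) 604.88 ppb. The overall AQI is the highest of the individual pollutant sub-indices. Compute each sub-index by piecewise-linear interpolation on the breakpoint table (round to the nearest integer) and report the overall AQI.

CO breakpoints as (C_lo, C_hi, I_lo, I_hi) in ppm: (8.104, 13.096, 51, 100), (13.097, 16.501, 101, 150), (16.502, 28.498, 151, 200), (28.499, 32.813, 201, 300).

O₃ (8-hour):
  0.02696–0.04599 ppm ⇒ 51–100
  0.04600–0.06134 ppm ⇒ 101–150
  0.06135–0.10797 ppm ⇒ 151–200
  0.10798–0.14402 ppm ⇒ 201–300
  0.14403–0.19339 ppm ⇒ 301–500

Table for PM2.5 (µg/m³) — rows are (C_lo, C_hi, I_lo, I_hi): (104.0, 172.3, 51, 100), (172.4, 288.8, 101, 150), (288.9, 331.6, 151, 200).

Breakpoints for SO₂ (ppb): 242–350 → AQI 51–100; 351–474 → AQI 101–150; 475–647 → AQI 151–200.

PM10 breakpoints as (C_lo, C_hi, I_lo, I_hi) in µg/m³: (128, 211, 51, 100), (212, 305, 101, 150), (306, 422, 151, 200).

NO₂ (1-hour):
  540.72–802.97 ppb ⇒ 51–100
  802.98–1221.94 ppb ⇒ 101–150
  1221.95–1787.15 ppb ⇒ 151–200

CO: 12.169 ∈ [8.104, 13.096] ↔ index [51, 100].
51 + (12.169−8.104)·(100−51)/(13.096−8.104) = 51 + 4.065·49/4.992 ≈ 90.90, so AQI = 91.
O₃: 0.17270 ∈ [0.14403, 0.19339] ↔ index [301, 500].
301 + (0.17270−0.14403)·(500−301)/(0.19339−0.14403) = 301 + 0.02867·199/0.04936 ≈ 416.59, so AQI = 417.
PM2.5 267.7: bracket 172.4–288.8 → index 101–150; slope 49/116.4, offset 95.3.
AQI = 101 + 49/116.4·95.3 ≈ 141.12 ⇒ 141.
SO₂: row 242–350 (AQI 51–100). (100−51)·(274−242)/(350−242) + 51 = 49·32/108 + 51 ≈ 65.52 → 66.
PM10: 388 ∈ [306, 422] ↔ index [151, 200].
151 + (388−306)·(200−151)/(422−306) = 151 + 82·49/116 ≈ 185.64, so AQI = 186.
NO₂: 604.88 lies in 540.72–802.97, so I_lo=51, I_hi=100, C_lo=540.72, C_hi=802.97.
(100−51)/(802.97−540.72) × (604.88−540.72) + 51 = 49/262.25 × 64.16 + 51 ≈ 62.99 → 63.
Sub-indices: CO→91, O₃→417, PM2.5→141, SO₂→66, PM10→186, NO₂→63. Overall AQI = max = 417; dominant pollutant is O₃.
AQI 417: Hazardous.

417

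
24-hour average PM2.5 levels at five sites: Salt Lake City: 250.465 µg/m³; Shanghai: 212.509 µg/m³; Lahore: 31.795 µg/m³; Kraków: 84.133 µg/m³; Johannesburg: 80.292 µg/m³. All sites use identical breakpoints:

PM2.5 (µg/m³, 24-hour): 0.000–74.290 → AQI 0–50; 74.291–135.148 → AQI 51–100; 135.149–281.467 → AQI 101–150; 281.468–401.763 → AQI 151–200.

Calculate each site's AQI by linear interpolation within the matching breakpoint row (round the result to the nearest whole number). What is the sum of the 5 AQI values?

403

Salt Lake City 250.465: bracket 135.149–281.467 → index 101–150; slope 49/146.318, offset 115.316.
AQI = 101 + 49/146.318·115.316 ≈ 139.62 ⇒ 140.
Shanghai: 212.509 ∈ [135.149, 281.467] ↔ index [101, 150].
101 + (212.509−135.149)·(150−101)/(281.467−135.149) = 101 + 77.360·49/146.318 ≈ 126.91, so AQI = 127.
Lahore: 31.795 ∈ [0.000, 74.290] ↔ index [0, 50].
0 + (31.795−0.000)·(50−0)/(74.290−0.000) = 0 + 31.795·50/74.290 ≈ 21.40, so AQI = 21.
Kraków 84.133: bracket 74.291–135.148 → index 51–100; slope 49/60.857, offset 9.842.
AQI = 51 + 49/60.857·9.842 ≈ 58.92 ⇒ 59.
Johannesburg: 80.292 ∈ [74.291, 135.148] ↔ index [51, 100].
51 + (80.292−74.291)·(100−51)/(135.148−74.291) = 51 + 6.001·49/60.857 ≈ 55.83, so AQI = 56.
AQIs: Salt Lake City=140, Shanghai=127, Lahore=21, Kraków=59, Johannesburg=56. Sum = 140 + 127 + 21 + 59 + 56 = 403.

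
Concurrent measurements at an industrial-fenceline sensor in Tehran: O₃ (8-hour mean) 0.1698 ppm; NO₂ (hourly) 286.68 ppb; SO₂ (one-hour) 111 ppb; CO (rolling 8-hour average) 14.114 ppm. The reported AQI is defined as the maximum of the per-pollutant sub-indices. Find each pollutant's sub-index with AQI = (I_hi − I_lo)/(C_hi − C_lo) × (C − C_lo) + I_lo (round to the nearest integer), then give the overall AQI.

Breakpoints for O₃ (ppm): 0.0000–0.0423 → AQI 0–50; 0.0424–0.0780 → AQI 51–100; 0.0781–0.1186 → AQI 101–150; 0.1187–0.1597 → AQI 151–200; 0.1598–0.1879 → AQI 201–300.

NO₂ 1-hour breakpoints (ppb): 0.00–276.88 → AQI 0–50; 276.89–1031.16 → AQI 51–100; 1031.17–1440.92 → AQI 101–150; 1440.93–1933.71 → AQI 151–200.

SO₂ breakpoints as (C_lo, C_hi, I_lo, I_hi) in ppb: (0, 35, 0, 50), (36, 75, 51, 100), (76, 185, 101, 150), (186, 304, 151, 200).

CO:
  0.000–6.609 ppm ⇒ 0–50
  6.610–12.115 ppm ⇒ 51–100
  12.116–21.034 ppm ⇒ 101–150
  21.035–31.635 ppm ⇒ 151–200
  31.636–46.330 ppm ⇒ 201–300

236

O₃ 0.1698: bracket 0.1598–0.1879 → index 201–300; slope 99/0.0281, offset 0.0100.
AQI = 201 + 99/0.0281·0.0100 ≈ 236.23 ⇒ 236.
NO₂: 286.68 ∈ [276.89, 1031.16] ↔ index [51, 100].
51 + (286.68−276.89)·(100−51)/(1031.16−276.89) = 51 + 9.79·49/754.27 ≈ 51.64, so AQI = 52.
SO₂: 111 ∈ [76, 185] ↔ index [101, 150].
101 + (111−76)·(150−101)/(185−76) = 101 + 35·49/109 ≈ 116.73, so AQI = 117.
CO: row 12.116–21.034 (AQI 101–150). (150−101)·(14.114−12.116)/(21.034−12.116) + 101 = 49·1.998/8.918 + 101 ≈ 111.98 → 112.
Sub-indices: O₃→236, NO₂→52, SO₂→117, CO→112. Overall AQI = max = 236; dominant pollutant is O₃.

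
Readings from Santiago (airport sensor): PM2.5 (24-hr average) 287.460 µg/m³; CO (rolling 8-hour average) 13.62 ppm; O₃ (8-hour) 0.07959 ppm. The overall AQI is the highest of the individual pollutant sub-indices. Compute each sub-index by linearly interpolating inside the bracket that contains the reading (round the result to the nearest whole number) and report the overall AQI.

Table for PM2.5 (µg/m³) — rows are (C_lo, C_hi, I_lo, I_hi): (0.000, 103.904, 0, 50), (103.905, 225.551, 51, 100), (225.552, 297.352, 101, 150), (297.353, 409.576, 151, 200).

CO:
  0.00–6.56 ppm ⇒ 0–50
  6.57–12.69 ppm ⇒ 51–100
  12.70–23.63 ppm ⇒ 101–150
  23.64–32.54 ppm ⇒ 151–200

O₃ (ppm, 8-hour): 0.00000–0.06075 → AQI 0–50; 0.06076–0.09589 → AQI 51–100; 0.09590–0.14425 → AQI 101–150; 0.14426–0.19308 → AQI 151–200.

PM2.5 287.460: bracket 225.552–297.352 → index 101–150; slope 49/71.800, offset 61.908.
AQI = 101 + 49/71.800·61.908 ≈ 143.25 ⇒ 143.
CO: row 12.70–23.63 (AQI 101–150). (150−101)·(13.62−12.70)/(23.63−12.70) + 101 = 49·0.92/10.93 + 101 ≈ 105.12 → 105.
O₃: 0.07959 lies in 0.06076–0.09589, so I_lo=51, I_hi=100, C_lo=0.06076, C_hi=0.09589.
(100−51)/(0.09589−0.06076) × (0.07959−0.06076) + 51 = 49/0.03513 × 0.01883 + 51 ≈ 77.26 → 77.
Sub-indices: PM2.5→143, CO→105, O₃→77. Overall AQI = max = 143; dominant pollutant is PM2.5.
AQI 143: Unhealthy for Sensitive Groups.

143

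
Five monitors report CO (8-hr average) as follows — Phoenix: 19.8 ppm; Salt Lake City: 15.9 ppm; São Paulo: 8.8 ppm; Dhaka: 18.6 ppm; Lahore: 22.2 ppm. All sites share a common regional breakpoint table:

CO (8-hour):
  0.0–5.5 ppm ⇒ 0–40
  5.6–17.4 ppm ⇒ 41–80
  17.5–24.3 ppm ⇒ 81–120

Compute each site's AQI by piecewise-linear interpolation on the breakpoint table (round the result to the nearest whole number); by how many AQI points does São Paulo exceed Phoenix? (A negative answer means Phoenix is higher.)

Phoenix 19.8: bracket 17.5–24.3 → index 81–120; slope 39/6.8, offset 2.3.
AQI = 81 + 39/6.8·2.3 ≈ 94.19 ⇒ 94.
Salt Lake City: 15.9 ∈ [5.6, 17.4] ↔ index [41, 80].
41 + (15.9−5.6)·(80−41)/(17.4−5.6) = 41 + 10.3·39/11.8 ≈ 75.04, so AQI = 75.
São Paulo: 8.8 ∈ [5.6, 17.4] ↔ index [41, 80].
41 + (8.8−5.6)·(80−41)/(17.4−5.6) = 41 + 3.2·39/11.8 ≈ 51.58, so AQI = 52.
Dhaka: 18.6 ∈ [17.5, 24.3] ↔ index [81, 120].
81 + (18.6−17.5)·(120−81)/(24.3−17.5) = 81 + 1.1·39/6.8 ≈ 87.31, so AQI = 87.
Lahore: row 17.5–24.3 (AQI 81–120). (120−81)·(22.2−17.5)/(24.3−17.5) + 81 = 39·4.7/6.8 + 81 ≈ 107.96 → 108.
AQIs: Phoenix=94, Salt Lake City=75, São Paulo=52, Dhaka=87, Lahore=108. São Paulo (52) − Phoenix (94) = -42.

-42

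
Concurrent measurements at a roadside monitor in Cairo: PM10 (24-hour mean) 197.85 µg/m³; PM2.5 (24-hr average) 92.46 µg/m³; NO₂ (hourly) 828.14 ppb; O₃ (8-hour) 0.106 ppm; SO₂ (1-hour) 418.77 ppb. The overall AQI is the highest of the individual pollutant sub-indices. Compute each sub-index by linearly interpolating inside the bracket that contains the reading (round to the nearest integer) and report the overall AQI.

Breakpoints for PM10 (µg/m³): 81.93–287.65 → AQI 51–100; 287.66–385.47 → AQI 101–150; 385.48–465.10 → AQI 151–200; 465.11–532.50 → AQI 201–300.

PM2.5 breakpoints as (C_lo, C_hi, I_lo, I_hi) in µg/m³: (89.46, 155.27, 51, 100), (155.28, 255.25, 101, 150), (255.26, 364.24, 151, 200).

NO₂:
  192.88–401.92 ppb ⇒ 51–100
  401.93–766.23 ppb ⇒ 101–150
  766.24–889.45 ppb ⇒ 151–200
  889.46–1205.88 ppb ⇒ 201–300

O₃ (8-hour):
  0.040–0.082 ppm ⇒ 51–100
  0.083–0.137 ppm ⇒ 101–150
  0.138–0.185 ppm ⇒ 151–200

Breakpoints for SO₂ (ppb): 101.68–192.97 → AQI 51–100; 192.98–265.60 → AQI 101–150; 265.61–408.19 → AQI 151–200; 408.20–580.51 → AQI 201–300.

PM10: row 81.93–287.65 (AQI 51–100). (100−51)·(197.85−81.93)/(287.65−81.93) + 51 = 49·115.92/205.72 + 51 ≈ 78.61 → 79.
PM2.5: 92.46 ∈ [89.46, 155.27] ↔ index [51, 100].
51 + (92.46−89.46)·(100−51)/(155.27−89.46) = 51 + 3.00·49/65.81 ≈ 53.23, so AQI = 53.
NO₂: row 766.24–889.45 (AQI 151–200). (200−151)·(828.14−766.24)/(889.45−766.24) + 151 = 49·61.90/123.21 + 151 ≈ 175.62 → 176.
O₃: 0.106 lies in 0.083–0.137, so I_lo=101, I_hi=150, C_lo=0.083, C_hi=0.137.
(150−101)/(0.137−0.083) × (0.106−0.083) + 101 = 49/0.054 × 0.023 + 101 ≈ 121.87 → 122.
SO₂: row 408.20–580.51 (AQI 201–300). (300−201)·(418.77−408.20)/(580.51−408.20) + 201 = 99·10.57/172.31 + 201 ≈ 207.07 → 207.
Sub-indices: PM10→79, PM2.5→53, NO₂→176, O₃→122, SO₂→207. Overall AQI = max = 207; dominant pollutant is SO₂.
AQI 207: Very Unhealthy.

207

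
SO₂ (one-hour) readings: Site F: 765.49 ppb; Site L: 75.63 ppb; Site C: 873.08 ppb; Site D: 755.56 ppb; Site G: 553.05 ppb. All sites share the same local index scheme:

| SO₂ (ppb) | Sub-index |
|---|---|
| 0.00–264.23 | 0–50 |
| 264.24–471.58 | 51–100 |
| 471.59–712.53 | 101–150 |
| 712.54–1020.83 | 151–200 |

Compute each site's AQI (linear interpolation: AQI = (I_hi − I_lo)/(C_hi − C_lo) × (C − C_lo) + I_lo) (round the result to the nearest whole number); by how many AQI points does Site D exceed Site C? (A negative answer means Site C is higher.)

-19

Site F: 765.49 ∈ [712.54, 1020.83] ↔ index [151, 200].
151 + (765.49−712.54)·(200−151)/(1020.83−712.54) = 151 + 52.95·49/308.29 ≈ 159.42, so AQI = 159.
Site L: 75.63 lies in 0.00–264.23, so I_lo=0, I_hi=50, C_lo=0.00, C_hi=264.23.
(50−0)/(264.23−0.00) × (75.63−0.00) + 0 = 50/264.23 × 75.63 + 0 ≈ 14.31 → 14.
Site C 873.08: bracket 712.54–1020.83 → index 151–200; slope 49/308.29, offset 160.54.
AQI = 151 + 49/308.29·160.54 ≈ 176.52 ⇒ 177.
Site D 755.56: bracket 712.54–1020.83 → index 151–200; slope 49/308.29, offset 43.02.
AQI = 151 + 49/308.29·43.02 ≈ 157.84 ⇒ 158.
Site G: 553.05 ∈ [471.59, 712.53] ↔ index [101, 150].
101 + (553.05−471.59)·(150−101)/(712.53−471.59) = 101 + 81.46·49/240.94 ≈ 117.57, so AQI = 118.
AQIs: Site F=159, Site L=14, Site C=177, Site D=158, Site G=118. Site D (158) − Site C (177) = -19.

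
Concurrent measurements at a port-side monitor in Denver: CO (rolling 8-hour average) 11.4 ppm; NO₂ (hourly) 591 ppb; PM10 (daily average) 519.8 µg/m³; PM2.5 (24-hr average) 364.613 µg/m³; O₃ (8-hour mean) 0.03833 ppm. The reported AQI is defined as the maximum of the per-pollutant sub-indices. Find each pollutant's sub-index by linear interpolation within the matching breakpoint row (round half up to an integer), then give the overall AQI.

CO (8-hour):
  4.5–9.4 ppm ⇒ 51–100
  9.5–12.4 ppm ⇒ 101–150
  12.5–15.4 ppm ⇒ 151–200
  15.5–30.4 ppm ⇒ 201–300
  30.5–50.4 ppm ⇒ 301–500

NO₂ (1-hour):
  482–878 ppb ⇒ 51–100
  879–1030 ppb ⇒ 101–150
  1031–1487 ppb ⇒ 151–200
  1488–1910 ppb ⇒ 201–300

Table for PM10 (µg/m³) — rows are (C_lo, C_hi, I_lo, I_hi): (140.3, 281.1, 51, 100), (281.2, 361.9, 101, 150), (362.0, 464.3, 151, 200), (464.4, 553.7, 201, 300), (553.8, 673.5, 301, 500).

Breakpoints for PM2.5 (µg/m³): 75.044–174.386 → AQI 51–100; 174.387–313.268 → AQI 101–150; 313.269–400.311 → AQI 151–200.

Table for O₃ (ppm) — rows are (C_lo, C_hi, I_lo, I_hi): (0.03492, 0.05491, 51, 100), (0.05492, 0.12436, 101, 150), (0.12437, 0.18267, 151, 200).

262

CO: 11.4 ∈ [9.5, 12.4] ↔ index [101, 150].
101 + (11.4−9.5)·(150−101)/(12.4−9.5) = 101 + 1.9·49/2.9 ≈ 133.10, so AQI = 133.
NO₂: 591 ∈ [482, 878] ↔ index [51, 100].
51 + (591−482)·(100−51)/(878−482) = 51 + 109·49/396 ≈ 64.49, so AQI = 64.
PM10 519.8: bracket 464.4–553.7 → index 201–300; slope 99/89.3, offset 55.4.
AQI = 201 + 99/89.3·55.4 ≈ 262.42 ⇒ 262.
PM2.5 364.613: bracket 313.269–400.311 → index 151–200; slope 49/87.042, offset 51.344.
AQI = 151 + 49/87.042·51.344 ≈ 179.90 ⇒ 180.
O₃: row 0.03492–0.05491 (AQI 51–100). (100−51)·(0.03833−0.03492)/(0.05491−0.03492) + 51 = 49·0.00341/0.01999 + 51 ≈ 59.36 → 59.
Sub-indices: CO→133, NO₂→64, PM10→262, PM2.5→180, O₃→59. Overall AQI = max = 262; dominant pollutant is PM10.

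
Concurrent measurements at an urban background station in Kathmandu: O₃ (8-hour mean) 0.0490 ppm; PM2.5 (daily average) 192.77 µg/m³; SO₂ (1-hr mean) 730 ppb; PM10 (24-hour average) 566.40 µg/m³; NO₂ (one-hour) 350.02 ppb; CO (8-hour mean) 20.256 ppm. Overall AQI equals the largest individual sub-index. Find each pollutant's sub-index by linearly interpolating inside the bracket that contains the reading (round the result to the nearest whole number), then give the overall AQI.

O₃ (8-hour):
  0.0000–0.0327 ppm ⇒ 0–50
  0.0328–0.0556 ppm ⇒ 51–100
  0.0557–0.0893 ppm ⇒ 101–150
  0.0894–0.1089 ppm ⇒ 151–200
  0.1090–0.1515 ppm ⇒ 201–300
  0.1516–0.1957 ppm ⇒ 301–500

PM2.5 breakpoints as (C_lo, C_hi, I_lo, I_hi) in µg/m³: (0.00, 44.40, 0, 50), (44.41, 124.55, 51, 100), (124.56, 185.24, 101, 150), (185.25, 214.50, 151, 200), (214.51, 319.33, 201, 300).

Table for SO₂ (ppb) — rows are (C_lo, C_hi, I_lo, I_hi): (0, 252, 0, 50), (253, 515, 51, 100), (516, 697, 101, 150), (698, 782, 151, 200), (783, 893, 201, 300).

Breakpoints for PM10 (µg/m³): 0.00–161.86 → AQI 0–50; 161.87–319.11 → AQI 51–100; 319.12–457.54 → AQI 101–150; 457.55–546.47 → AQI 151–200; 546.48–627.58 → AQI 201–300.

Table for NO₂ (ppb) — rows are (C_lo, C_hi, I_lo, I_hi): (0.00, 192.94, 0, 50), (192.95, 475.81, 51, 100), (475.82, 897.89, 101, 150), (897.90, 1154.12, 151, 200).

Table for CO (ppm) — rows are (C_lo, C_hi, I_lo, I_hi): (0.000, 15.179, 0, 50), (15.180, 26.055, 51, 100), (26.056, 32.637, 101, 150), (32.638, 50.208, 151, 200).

O₃: 0.0490 lies in 0.0328–0.0556, so I_lo=51, I_hi=100, C_lo=0.0328, C_hi=0.0556.
(100−51)/(0.0556−0.0328) × (0.0490−0.0328) + 51 = 49/0.0228 × 0.0162 + 51 ≈ 85.82 → 86.
PM2.5: row 185.25–214.50 (AQI 151–200). (200−151)·(192.77−185.25)/(214.50−185.25) + 151 = 49·7.52/29.25 + 151 ≈ 163.60 → 164.
SO₂: row 698–782 (AQI 151–200). (200−151)·(730−698)/(782−698) + 151 = 49·32/84 + 151 ≈ 169.67 → 170.
PM10 566.40: bracket 546.48–627.58 → index 201–300; slope 99/81.10, offset 19.92.
AQI = 201 + 99/81.10·19.92 ≈ 225.32 ⇒ 225.
NO₂: row 192.95–475.81 (AQI 51–100). (100−51)·(350.02−192.95)/(475.81−192.95) + 51 = 49·157.07/282.86 + 51 ≈ 78.21 → 78.
CO: row 15.180–26.055 (AQI 51–100). (100−51)·(20.256−15.180)/(26.055−15.180) + 51 = 49·5.076/10.875 + 51 ≈ 73.87 → 74.
Sub-indices: O₃→86, PM2.5→164, SO₂→170, PM10→225, NO₂→78, CO→74. Overall AQI = max = 225; dominant pollutant is PM10.
AQI 225: Very Unhealthy.

225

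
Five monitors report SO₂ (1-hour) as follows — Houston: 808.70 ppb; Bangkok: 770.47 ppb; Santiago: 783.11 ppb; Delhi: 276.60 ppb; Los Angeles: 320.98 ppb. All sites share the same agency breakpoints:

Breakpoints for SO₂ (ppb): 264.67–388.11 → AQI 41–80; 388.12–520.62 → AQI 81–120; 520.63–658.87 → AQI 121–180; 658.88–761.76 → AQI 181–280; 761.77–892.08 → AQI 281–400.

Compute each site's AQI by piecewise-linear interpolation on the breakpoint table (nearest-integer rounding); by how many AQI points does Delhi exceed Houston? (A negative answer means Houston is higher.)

-279

Houston: row 761.77–892.08 (AQI 281–400). (400−281)·(808.70−761.77)/(892.08−761.77) + 281 = 119·46.93/130.31 + 281 ≈ 323.86 → 324.
Bangkok 770.47: bracket 761.77–892.08 → index 281–400; slope 119/130.31, offset 8.70.
AQI = 281 + 119/130.31·8.70 ≈ 288.94 ⇒ 289.
Santiago: 783.11 ∈ [761.77, 892.08] ↔ index [281, 400].
281 + (783.11−761.77)·(400−281)/(892.08−761.77) = 281 + 21.34·119/130.31 ≈ 300.49, so AQI = 300.
Delhi 276.60: bracket 264.67–388.11 → index 41–80; slope 39/123.44, offset 11.93.
AQI = 41 + 39/123.44·11.93 ≈ 44.77 ⇒ 45.
Los Angeles: 320.98 ∈ [264.67, 388.11] ↔ index [41, 80].
41 + (320.98−264.67)·(80−41)/(388.11−264.67) = 41 + 56.31·39/123.44 ≈ 58.79, so AQI = 59.
AQIs: Houston=324, Bangkok=289, Santiago=300, Delhi=45, Los Angeles=59. Delhi (45) − Houston (324) = -279.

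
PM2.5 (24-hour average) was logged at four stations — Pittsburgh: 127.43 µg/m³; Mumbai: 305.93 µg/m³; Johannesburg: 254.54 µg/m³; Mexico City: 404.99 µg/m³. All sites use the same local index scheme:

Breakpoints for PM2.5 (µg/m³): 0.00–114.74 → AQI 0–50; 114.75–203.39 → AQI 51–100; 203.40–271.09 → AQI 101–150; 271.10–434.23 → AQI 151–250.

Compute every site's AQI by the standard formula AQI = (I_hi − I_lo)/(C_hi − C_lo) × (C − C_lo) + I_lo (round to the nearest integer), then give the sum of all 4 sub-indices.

Pittsburgh: 127.43 lies in 114.75–203.39, so I_lo=51, I_hi=100, C_lo=114.75, C_hi=203.39.
(100−51)/(203.39−114.75) × (127.43−114.75) + 51 = 49/88.64 × 12.68 + 51 ≈ 58.01 → 58.
Mumbai: 305.93 ∈ [271.10, 434.23] ↔ index [151, 250].
151 + (305.93−271.10)·(250−151)/(434.23−271.10) = 151 + 34.83·99/163.13 ≈ 172.14, so AQI = 172.
Johannesburg 254.54: bracket 203.40–271.09 → index 101–150; slope 49/67.69, offset 51.14.
AQI = 101 + 49/67.69·51.14 ≈ 138.02 ⇒ 138.
Mexico City: 404.99 ∈ [271.10, 434.23] ↔ index [151, 250].
151 + (404.99−271.10)·(250−151)/(434.23−271.10) = 151 + 133.89·99/163.13 ≈ 232.25, so AQI = 232.
AQIs: Pittsburgh=58, Mumbai=172, Johannesburg=138, Mexico City=232. Sum = 58 + 172 + 138 + 232 = 600.

600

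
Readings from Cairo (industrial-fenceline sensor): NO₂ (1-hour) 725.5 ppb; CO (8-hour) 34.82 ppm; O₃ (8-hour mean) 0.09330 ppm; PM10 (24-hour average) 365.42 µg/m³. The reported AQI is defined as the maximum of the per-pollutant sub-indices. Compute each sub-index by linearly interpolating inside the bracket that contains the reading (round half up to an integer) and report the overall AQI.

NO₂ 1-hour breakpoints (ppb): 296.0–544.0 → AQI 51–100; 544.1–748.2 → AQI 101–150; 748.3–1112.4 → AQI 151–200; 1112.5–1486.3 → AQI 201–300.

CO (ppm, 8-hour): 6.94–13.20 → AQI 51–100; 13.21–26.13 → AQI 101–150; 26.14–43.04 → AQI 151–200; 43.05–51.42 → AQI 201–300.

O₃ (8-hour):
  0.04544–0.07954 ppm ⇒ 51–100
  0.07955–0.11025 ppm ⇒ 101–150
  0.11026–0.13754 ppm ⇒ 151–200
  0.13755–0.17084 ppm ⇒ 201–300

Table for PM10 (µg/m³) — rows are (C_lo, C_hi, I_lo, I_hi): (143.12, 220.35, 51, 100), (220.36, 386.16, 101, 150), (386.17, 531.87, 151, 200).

NO₂: row 544.1–748.2 (AQI 101–150). (150−101)·(725.5−544.1)/(748.2−544.1) + 101 = 49·181.4/204.1 + 101 ≈ 144.55 → 145.
CO 34.82: bracket 26.14–43.04 → index 151–200; slope 49/16.90, offset 8.68.
AQI = 151 + 49/16.90·8.68 ≈ 176.17 ⇒ 176.
O₃: 0.09330 lies in 0.07955–0.11025, so I_lo=101, I_hi=150, C_lo=0.07955, C_hi=0.11025.
(150−101)/(0.11025−0.07955) × (0.09330−0.07955) + 101 = 49/0.03070 × 0.01375 + 101 ≈ 122.95 → 123.
PM10: 365.42 lies in 220.36–386.16, so I_lo=101, I_hi=150, C_lo=220.36, C_hi=386.16.
(150−101)/(386.16−220.36) × (365.42−220.36) + 101 = 49/165.80 × 145.06 + 101 ≈ 143.87 → 144.
Sub-indices: NO₂→145, CO→176, O₃→123, PM10→144. Overall AQI = max = 176; dominant pollutant is CO.
AQI 176: Unhealthy.

176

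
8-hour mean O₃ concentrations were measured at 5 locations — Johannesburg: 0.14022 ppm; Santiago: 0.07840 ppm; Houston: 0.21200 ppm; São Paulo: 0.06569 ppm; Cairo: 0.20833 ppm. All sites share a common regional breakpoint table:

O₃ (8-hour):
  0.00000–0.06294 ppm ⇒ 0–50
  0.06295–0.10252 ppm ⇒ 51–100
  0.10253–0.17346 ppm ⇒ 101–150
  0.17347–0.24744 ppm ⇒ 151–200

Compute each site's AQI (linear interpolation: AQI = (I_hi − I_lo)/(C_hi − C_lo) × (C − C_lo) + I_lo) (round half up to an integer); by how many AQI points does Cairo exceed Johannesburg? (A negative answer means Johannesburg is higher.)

Johannesburg: 0.14022 lies in 0.10253–0.17346, so I_lo=101, I_hi=150, C_lo=0.10253, C_hi=0.17346.
(150−101)/(0.17346−0.10253) × (0.14022−0.10253) + 101 = 49/0.07093 × 0.03769 + 101 ≈ 127.04 → 127.
Santiago: 0.07840 ∈ [0.06295, 0.10252] ↔ index [51, 100].
51 + (0.07840−0.06295)·(100−51)/(0.10252−0.06295) = 51 + 0.01545·49/0.03957 ≈ 70.13, so AQI = 70.
Houston: row 0.17347–0.24744 (AQI 151–200). (200−151)·(0.21200−0.17347)/(0.24744−0.17347) + 151 = 49·0.03853/0.07397 + 151 ≈ 176.52 → 177.
São Paulo: 0.06569 ∈ [0.06295, 0.10252] ↔ index [51, 100].
51 + (0.06569−0.06295)·(100−51)/(0.10252−0.06295) = 51 + 0.00274·49/0.03957 ≈ 54.39, so AQI = 54.
Cairo: 0.20833 ∈ [0.17347, 0.24744] ↔ index [151, 200].
151 + (0.20833−0.17347)·(200−151)/(0.24744−0.17347) = 151 + 0.03486·49/0.07397 ≈ 174.09, so AQI = 174.
AQIs: Johannesburg=127, Santiago=70, Houston=177, São Paulo=54, Cairo=174. Cairo (174) − Johannesburg (127) = 47.

47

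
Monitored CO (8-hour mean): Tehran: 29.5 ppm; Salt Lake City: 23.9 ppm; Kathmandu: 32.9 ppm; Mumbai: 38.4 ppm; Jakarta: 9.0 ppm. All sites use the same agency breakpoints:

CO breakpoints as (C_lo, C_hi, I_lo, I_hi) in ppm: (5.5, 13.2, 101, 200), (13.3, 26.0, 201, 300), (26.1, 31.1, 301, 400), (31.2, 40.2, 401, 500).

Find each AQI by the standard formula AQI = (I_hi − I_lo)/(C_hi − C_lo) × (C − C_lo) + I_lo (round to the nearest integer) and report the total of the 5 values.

1698

Tehran: row 26.1–31.1 (AQI 301–400). (400−301)·(29.5−26.1)/(31.1−26.1) + 301 = 99·3.4/5.0 + 301 ≈ 368.32 → 368.
Salt Lake City: 23.9 lies in 13.3–26.0, so I_lo=201, I_hi=300, C_lo=13.3, C_hi=26.0.
(300−201)/(26.0−13.3) × (23.9−13.3) + 201 = 99/12.7 × 10.6 + 201 ≈ 283.63 → 284.
Kathmandu: 32.9 ∈ [31.2, 40.2] ↔ index [401, 500].
401 + (32.9−31.2)·(500−401)/(40.2−31.2) = 401 + 1.7·99/9.0 ≈ 419.70, so AQI = 420.
Mumbai: 38.4 lies in 31.2–40.2, so I_lo=401, I_hi=500, C_lo=31.2, C_hi=40.2.
(500−401)/(40.2−31.2) × (38.4−31.2) + 401 = 99/9.0 × 7.2 + 401 ≈ 480.20 → 480.
Jakarta: 9.0 ∈ [5.5, 13.2] ↔ index [101, 200].
101 + (9.0−5.5)·(200−101)/(13.2−5.5) = 101 + 3.5·99/7.7 ≈ 146.00, so AQI = 146.
AQIs: Tehran=368, Salt Lake City=284, Kathmandu=420, Mumbai=480, Jakarta=146. Sum = 368 + 284 + 420 + 480 + 146 = 1698.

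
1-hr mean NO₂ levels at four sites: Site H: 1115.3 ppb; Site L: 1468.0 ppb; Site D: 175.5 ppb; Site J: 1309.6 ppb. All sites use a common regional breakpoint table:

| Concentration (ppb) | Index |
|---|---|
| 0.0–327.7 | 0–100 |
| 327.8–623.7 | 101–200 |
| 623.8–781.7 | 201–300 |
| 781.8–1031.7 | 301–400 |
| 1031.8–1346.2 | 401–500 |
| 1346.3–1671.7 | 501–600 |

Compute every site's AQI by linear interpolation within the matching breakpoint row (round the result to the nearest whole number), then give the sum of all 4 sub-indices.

Site H: 1115.3 lies in 1031.8–1346.2, so I_lo=401, I_hi=500, C_lo=1031.8, C_hi=1346.2.
(500−401)/(1346.2−1031.8) × (1115.3−1031.8) + 401 = 99/314.4 × 83.5 + 401 ≈ 427.29 → 427.
Site L: 1468.0 lies in 1346.3–1671.7, so I_lo=501, I_hi=600, C_lo=1346.3, C_hi=1671.7.
(600−501)/(1671.7−1346.3) × (1468.0−1346.3) + 501 = 99/325.4 × 121.7 + 501 ≈ 538.03 → 538.
Site D: 175.5 ∈ [0.0, 327.7] ↔ index [0, 100].
0 + (175.5−0.0)·(100−0)/(327.7−0.0) = 0 + 175.5·100/327.7 ≈ 53.56, so AQI = 54.
Site J: 1309.6 ∈ [1031.8, 1346.2] ↔ index [401, 500].
401 + (1309.6−1031.8)·(500−401)/(1346.2−1031.8) = 401 + 277.8·99/314.4 ≈ 488.48, so AQI = 488.
AQIs: Site H=427, Site L=538, Site D=54, Site J=488. Sum = 427 + 538 + 54 + 488 = 1507.

1507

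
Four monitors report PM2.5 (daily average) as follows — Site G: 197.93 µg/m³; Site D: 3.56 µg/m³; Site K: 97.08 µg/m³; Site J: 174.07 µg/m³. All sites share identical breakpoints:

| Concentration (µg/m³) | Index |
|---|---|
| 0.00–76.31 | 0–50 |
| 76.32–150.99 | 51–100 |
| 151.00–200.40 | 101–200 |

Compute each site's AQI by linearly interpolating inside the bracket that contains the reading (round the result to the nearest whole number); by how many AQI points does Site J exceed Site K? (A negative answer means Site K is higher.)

82

Site G 197.93: bracket 151.00–200.40 → index 101–200; slope 99/49.40, offset 46.93.
AQI = 101 + 99/49.40·46.93 ≈ 195.05 ⇒ 195.
Site D: 3.56 lies in 0.00–76.31, so I_lo=0, I_hi=50, C_lo=0.00, C_hi=76.31.
(50−0)/(76.31−0.00) × (3.56−0.00) + 0 = 50/76.31 × 3.56 + 0 ≈ 2.33 → 2.
Site K: 97.08 lies in 76.32–150.99, so I_lo=51, I_hi=100, C_lo=76.32, C_hi=150.99.
(100−51)/(150.99−76.32) × (97.08−76.32) + 51 = 49/74.67 × 20.76 + 51 ≈ 64.62 → 65.
Site J: row 151.00–200.40 (AQI 101–200). (200−101)·(174.07−151.00)/(200.40−151.00) + 101 = 99·23.07/49.40 + 101 ≈ 147.23 → 147.
AQIs: Site G=195, Site D=2, Site K=65, Site J=147. Site J (147) − Site K (65) = 82.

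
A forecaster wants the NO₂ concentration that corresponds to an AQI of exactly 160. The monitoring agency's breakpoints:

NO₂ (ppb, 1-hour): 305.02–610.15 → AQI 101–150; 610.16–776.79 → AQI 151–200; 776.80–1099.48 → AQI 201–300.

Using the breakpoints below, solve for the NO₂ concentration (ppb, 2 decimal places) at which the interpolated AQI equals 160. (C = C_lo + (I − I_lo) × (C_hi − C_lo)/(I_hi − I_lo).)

640.77

AQI 160 lies in the 151–200 band, which corresponds to 610.16–776.79 ppb.
C = 610.16 + (160−151)×(776.79−610.16)/(200−151) = 610.16 + 9×166.63/49 ≈ 640.7655 ppb → 640.77 ppb to 2 dp.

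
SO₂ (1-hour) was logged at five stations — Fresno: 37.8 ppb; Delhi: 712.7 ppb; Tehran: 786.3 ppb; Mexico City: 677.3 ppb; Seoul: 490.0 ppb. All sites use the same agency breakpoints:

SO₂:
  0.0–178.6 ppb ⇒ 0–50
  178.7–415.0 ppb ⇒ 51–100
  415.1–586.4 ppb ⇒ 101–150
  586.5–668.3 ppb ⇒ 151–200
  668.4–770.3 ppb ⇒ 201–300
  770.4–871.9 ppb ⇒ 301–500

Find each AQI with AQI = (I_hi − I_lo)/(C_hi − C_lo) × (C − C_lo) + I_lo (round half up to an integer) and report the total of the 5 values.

919

Fresno: row 0.0–178.6 (AQI 0–50). (50−0)·(37.8−0.0)/(178.6−0.0) + 0 = 50·37.8/178.6 + 0 ≈ 10.58 → 11.
Delhi: row 668.4–770.3 (AQI 201–300). (300−201)·(712.7−668.4)/(770.3−668.4) + 201 = 99·44.3/101.9 + 201 ≈ 244.04 → 244.
Tehran: 786.3 ∈ [770.4, 871.9] ↔ index [301, 500].
301 + (786.3−770.4)·(500−301)/(871.9−770.4) = 301 + 15.9·199/101.5 ≈ 332.17, so AQI = 332.
Mexico City: 677.3 lies in 668.4–770.3, so I_lo=201, I_hi=300, C_lo=668.4, C_hi=770.3.
(300−201)/(770.3−668.4) × (677.3−668.4) + 201 = 99/101.9 × 8.9 + 201 ≈ 209.65 → 210.
Seoul 490.0: bracket 415.1–586.4 → index 101–150; slope 49/171.3, offset 74.9.
AQI = 101 + 49/171.3·74.9 ≈ 122.42 ⇒ 122.
AQIs: Fresno=11, Delhi=244, Tehran=332, Mexico City=210, Seoul=122. Sum = 11 + 244 + 332 + 210 + 122 = 919.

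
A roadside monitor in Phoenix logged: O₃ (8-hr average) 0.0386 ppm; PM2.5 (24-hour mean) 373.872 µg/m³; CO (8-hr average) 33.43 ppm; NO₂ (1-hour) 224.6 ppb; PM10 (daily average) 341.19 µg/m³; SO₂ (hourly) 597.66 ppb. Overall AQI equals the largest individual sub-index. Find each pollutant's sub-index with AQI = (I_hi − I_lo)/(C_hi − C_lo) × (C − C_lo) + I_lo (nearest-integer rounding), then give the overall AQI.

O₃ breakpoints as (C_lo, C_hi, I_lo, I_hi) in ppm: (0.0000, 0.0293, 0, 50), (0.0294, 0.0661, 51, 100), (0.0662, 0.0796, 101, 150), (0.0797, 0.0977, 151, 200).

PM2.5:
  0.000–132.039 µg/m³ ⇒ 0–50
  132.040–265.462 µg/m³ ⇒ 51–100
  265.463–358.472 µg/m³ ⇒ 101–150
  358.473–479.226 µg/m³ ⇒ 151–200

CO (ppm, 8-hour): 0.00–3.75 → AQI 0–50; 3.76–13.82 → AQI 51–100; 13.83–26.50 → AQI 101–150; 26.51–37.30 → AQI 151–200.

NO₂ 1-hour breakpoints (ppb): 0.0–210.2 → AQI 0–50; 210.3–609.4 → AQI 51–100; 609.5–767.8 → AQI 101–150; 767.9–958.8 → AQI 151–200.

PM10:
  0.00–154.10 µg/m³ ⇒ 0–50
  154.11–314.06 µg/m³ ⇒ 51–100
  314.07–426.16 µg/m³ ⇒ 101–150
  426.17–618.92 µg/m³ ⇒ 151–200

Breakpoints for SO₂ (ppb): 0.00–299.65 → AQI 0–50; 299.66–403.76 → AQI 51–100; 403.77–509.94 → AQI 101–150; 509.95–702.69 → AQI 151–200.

182

O₃: 0.0386 lies in 0.0294–0.0661, so I_lo=51, I_hi=100, C_lo=0.0294, C_hi=0.0661.
(100−51)/(0.0661−0.0294) × (0.0386−0.0294) + 51 = 49/0.0367 × 0.0092 + 51 ≈ 63.28 → 63.
PM2.5: 373.872 ∈ [358.473, 479.226] ↔ index [151, 200].
151 + (373.872−358.473)·(200−151)/(479.226−358.473) = 151 + 15.399·49/120.753 ≈ 157.25, so AQI = 157.
CO: 33.43 ∈ [26.51, 37.30] ↔ index [151, 200].
151 + (33.43−26.51)·(200−151)/(37.30−26.51) = 151 + 6.92·49/10.79 ≈ 182.43, so AQI = 182.
NO₂: row 210.3–609.4 (AQI 51–100). (100−51)·(224.6−210.3)/(609.4−210.3) + 51 = 49·14.3/399.1 + 51 ≈ 52.76 → 53.
PM10: 341.19 ∈ [314.07, 426.16] ↔ index [101, 150].
101 + (341.19−314.07)·(150−101)/(426.16−314.07) = 101 + 27.12·49/112.09 ≈ 112.86, so AQI = 113.
SO₂: 597.66 lies in 509.95–702.69, so I_lo=151, I_hi=200, C_lo=509.95, C_hi=702.69.
(200−151)/(702.69−509.95) × (597.66−509.95) + 151 = 49/192.74 × 87.71 + 151 ≈ 173.30 → 173.
Sub-indices: O₃→63, PM2.5→157, CO→182, NO₂→53, PM10→113, SO₂→173. Overall AQI = max = 182; dominant pollutant is CO.
AQI 182: Unhealthy.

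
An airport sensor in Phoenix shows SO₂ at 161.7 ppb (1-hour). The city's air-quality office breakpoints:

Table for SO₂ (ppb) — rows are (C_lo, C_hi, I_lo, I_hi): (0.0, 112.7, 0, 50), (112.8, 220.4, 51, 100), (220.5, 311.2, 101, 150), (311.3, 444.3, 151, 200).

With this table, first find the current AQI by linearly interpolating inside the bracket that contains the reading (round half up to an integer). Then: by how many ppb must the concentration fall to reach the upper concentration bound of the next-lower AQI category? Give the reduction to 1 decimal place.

SO₂: 161.7 lies in 112.8–220.4, so I_lo=51, I_hi=100, C_lo=112.8, C_hi=220.4.
(100−51)/(220.4−112.8) × (161.7−112.8) + 51 = 49/107.6 × 48.9 + 51 ≈ 73.27 → 73.
Current AQI 73 is in the Moderate range (51–100). The next-lower category tops out at AQI 50, whose upper concentration bound is 112.7 ppb.
Reduction needed = 161.7 − 112.7 = 49.0 ppb.

49.0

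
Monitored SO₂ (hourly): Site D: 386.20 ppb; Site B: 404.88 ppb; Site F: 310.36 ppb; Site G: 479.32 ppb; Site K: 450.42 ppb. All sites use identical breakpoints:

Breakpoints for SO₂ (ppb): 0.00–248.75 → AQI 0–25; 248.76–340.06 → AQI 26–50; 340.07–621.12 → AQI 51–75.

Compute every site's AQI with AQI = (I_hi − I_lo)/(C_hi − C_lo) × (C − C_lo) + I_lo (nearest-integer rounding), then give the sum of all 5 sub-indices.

277

Site D 386.20: bracket 340.07–621.12 → index 51–75; slope 24/281.05, offset 46.13.
AQI = 51 + 24/281.05·46.13 ≈ 54.94 ⇒ 55.
Site B: 404.88 ∈ [340.07, 621.12] ↔ index [51, 75].
51 + (404.88−340.07)·(75−51)/(621.12−340.07) = 51 + 64.81·24/281.05 ≈ 56.53, so AQI = 57.
Site F: row 248.76–340.06 (AQI 26–50). (50−26)·(310.36−248.76)/(340.06−248.76) + 26 = 24·61.60/91.30 + 26 ≈ 42.19 → 42.
Site G: 479.32 ∈ [340.07, 621.12] ↔ index [51, 75].
51 + (479.32−340.07)·(75−51)/(621.12−340.07) = 51 + 139.25·24/281.05 ≈ 62.89, so AQI = 63.
Site K: 450.42 ∈ [340.07, 621.12] ↔ index [51, 75].
51 + (450.42−340.07)·(75−51)/(621.12−340.07) = 51 + 110.35·24/281.05 ≈ 60.42, so AQI = 60.
AQIs: Site D=55, Site B=57, Site F=42, Site G=63, Site K=60. Sum = 55 + 57 + 42 + 63 + 60 = 277.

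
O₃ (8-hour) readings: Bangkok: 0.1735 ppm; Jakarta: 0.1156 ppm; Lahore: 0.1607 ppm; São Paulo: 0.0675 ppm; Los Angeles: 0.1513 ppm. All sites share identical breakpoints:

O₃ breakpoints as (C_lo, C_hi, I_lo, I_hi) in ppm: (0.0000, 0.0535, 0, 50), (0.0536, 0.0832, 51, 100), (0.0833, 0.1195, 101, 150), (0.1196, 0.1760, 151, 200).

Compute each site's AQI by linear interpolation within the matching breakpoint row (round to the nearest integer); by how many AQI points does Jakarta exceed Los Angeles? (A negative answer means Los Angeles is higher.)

Bangkok: 0.1735 lies in 0.1196–0.1760, so I_lo=151, I_hi=200, C_lo=0.1196, C_hi=0.1760.
(200−151)/(0.1760−0.1196) × (0.1735−0.1196) + 151 = 49/0.0564 × 0.0539 + 151 ≈ 197.83 → 198.
Jakarta 0.1156: bracket 0.0833–0.1195 → index 101–150; slope 49/0.0362, offset 0.0323.
AQI = 101 + 49/0.0362·0.0323 ≈ 144.72 ⇒ 145.
Lahore: 0.1607 lies in 0.1196–0.1760, so I_lo=151, I_hi=200, C_lo=0.1196, C_hi=0.1760.
(200−151)/(0.1760−0.1196) × (0.1607−0.1196) + 151 = 49/0.0564 × 0.0411 + 151 ≈ 186.71 → 187.
São Paulo 0.0675: bracket 0.0536–0.0832 → index 51–100; slope 49/0.0296, offset 0.0139.
AQI = 51 + 49/0.0296·0.0139 ≈ 74.01 ⇒ 74.
Los Angeles: 0.1513 lies in 0.1196–0.1760, so I_lo=151, I_hi=200, C_lo=0.1196, C_hi=0.1760.
(200−151)/(0.1760−0.1196) × (0.1513−0.1196) + 151 = 49/0.0564 × 0.0317 + 151 ≈ 178.54 → 179.
AQIs: Bangkok=198, Jakarta=145, Lahore=187, São Paulo=74, Los Angeles=179. Jakarta (145) − Los Angeles (179) = -34.

-34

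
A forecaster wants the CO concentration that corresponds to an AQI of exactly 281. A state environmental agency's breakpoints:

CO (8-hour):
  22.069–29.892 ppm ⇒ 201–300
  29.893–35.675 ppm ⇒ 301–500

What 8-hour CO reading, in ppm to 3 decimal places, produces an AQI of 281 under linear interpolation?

28.391

AQI 281 lies in the 201–300 band, which corresponds to 22.069–29.892 ppm.
C = 22.069 + (281−201)×(29.892−22.069)/(300−201) = 22.069 + 80×7.823/99 ≈ 28.39062 ppm → 28.391 ppm to 3 dp.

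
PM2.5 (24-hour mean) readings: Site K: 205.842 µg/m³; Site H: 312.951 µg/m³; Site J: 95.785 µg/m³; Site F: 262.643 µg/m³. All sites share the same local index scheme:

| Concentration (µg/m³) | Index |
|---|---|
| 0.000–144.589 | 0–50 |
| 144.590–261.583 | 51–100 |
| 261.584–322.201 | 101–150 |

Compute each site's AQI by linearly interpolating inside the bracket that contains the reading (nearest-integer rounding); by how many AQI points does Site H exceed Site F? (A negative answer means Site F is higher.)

41

Site K: 205.842 lies in 144.590–261.583, so I_lo=51, I_hi=100, C_lo=144.590, C_hi=261.583.
(100−51)/(261.583−144.590) × (205.842−144.590) + 51 = 49/116.993 × 61.252 + 51 ≈ 76.65 → 77.
Site H: row 261.584–322.201 (AQI 101–150). (150−101)·(312.951−261.584)/(322.201−261.584) + 101 = 49·51.367/60.617 + 101 ≈ 142.52 → 143.
Site J: row 0.000–144.589 (AQI 0–50). (50−0)·(95.785−0.000)/(144.589−0.000) + 0 = 50·95.785/144.589 + 0 ≈ 33.12 → 33.
Site F: 262.643 lies in 261.584–322.201, so I_lo=101, I_hi=150, C_lo=261.584, C_hi=322.201.
(150−101)/(322.201−261.584) × (262.643−261.584) + 101 = 49/60.617 × 1.059 + 101 ≈ 101.86 → 102.
AQIs: Site K=77, Site H=143, Site J=33, Site F=102. Site H (143) − Site F (102) = 41.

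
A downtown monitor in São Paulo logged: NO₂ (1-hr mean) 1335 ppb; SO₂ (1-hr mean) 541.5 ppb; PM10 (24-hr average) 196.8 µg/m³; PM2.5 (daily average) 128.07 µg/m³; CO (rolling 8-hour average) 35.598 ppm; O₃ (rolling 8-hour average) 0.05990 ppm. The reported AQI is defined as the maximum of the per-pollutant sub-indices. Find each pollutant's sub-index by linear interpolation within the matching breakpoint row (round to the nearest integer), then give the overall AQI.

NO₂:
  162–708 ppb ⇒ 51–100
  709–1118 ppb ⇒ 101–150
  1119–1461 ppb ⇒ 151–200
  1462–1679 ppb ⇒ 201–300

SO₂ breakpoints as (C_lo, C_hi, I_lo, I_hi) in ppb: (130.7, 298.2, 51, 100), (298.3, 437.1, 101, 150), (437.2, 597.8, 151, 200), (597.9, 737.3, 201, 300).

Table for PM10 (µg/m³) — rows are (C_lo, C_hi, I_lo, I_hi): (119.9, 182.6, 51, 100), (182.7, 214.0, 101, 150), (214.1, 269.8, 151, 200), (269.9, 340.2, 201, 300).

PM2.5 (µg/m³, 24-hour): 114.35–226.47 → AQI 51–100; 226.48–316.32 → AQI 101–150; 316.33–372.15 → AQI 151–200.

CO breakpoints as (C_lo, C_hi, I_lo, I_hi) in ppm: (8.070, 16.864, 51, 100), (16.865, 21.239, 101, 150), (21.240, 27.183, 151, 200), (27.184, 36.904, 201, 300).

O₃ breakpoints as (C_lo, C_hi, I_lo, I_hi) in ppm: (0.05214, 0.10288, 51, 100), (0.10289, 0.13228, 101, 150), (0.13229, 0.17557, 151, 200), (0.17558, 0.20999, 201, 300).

287

NO₂: 1335 lies in 1119–1461, so I_lo=151, I_hi=200, C_lo=1119, C_hi=1461.
(200−151)/(1461−1119) × (1335−1119) + 151 = 49/342 × 216 + 151 ≈ 181.95 → 182.
SO₂: 541.5 ∈ [437.2, 597.8] ↔ index [151, 200].
151 + (541.5−437.2)·(200−151)/(597.8−437.2) = 151 + 104.3·49/160.6 ≈ 182.82, so AQI = 183.
PM10: 196.8 lies in 182.7–214.0, so I_lo=101, I_hi=150, C_lo=182.7, C_hi=214.0.
(150−101)/(214.0−182.7) × (196.8−182.7) + 101 = 49/31.3 × 14.1 + 101 ≈ 123.07 → 123.
PM2.5: 128.07 lies in 114.35–226.47, so I_lo=51, I_hi=100, C_lo=114.35, C_hi=226.47.
(100−51)/(226.47−114.35) × (128.07−114.35) + 51 = 49/112.12 × 13.72 + 51 ≈ 57.00 → 57.
CO: 35.598 lies in 27.184–36.904, so I_lo=201, I_hi=300, C_lo=27.184, C_hi=36.904.
(300−201)/(36.904−27.184) × (35.598−27.184) + 201 = 99/9.720 × 8.414 + 201 ≈ 286.70 → 287.
O₃ 0.05990: bracket 0.05214–0.10288 → index 51–100; slope 49/0.05074, offset 0.00776.
AQI = 51 + 49/0.05074·0.00776 ≈ 58.49 ⇒ 58.
Sub-indices: NO₂→182, SO₂→183, PM10→123, PM2.5→57, CO→287, O₃→58. Overall AQI = max = 287; dominant pollutant is CO.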